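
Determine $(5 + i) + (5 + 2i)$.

(5 + 5) + (1 + 2)i = 10 + 3i


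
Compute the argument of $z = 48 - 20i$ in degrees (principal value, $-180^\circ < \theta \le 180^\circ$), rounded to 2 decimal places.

θ = arctan(b/a) = arctan(-20/48) (quadrant-adjusted) = -22.62°


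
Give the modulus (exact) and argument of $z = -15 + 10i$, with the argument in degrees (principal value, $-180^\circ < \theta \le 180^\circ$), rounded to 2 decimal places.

|z| = sqrt((-15)^2 + 10^2) = sqrt(325)
arg(z) = arctan(b/a) = arctan(10/-15) (quadrant-adjusted) = 146.31°


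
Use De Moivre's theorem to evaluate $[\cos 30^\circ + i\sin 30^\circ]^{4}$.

By De Moivre: z^n = r^n(cos(nθ) + i sin(nθ))
= 1^4(cos(4*30°) + i sin(4*30°))
= 1(cos 120° + i sin 120°)
= -1/2 + (sqrt(3)/2)i


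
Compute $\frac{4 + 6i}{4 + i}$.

Multiply numerator and denominator by conjugate (4 - i):
= (4 + 6i)(4 - i) / (4^2 + 1^2)
= (22 + 20i) / 17
= 22/17 + (20/17)i


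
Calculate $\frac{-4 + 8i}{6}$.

Divisor is real, so divide each part by 6:
= -2/3 + (4/3)i


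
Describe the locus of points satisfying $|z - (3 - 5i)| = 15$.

|z - z0| = r describes a circle centered at z0 with radius r
Here z0 = 3 - 5i and r = 15
Locus: Circle centered at (3, -5) with radius 15


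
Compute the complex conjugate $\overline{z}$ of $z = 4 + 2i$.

If z = a + bi, then conjugate(z) = a - bi
conjugate(4 + 2i) = 4 - 2i


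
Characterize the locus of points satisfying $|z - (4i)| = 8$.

|z - z0| = r describes a circle centered at z0 with radius r
Here z0 = 4i and r = 8
Locus: Circle centered at (0, 4) with radius 8


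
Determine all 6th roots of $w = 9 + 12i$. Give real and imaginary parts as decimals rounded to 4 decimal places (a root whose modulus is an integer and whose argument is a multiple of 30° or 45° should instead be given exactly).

|w| = 15, arg(w) ≈ 53.130102°
Root modulus = 15^(1/6) ≈ 1.570418
Root arguments: θ_k = (arg(w) + 360°k)/6 for k = 0, 1, ..., 5
Compute each root as (root modulus)(cos θ_k + i sin θ_k) using full-precision intermediates, then round to 4 decimal places.
Roots: 1.5517 + 0.2417i, 0.5665 + 1.4647i, -0.9852 + 1.2229i, -1.5517 - 0.2417i, -0.5665 - 1.4647i, 0.9852 - 1.2229i


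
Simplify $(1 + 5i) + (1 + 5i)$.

(1 + 1) + (5 + 5)i = 2 + 10i


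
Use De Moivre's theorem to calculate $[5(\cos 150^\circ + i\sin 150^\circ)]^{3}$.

By De Moivre: z^n = r^n(cos(nθ) + i sin(nθ))
= 5^3(cos(3*150°) + i sin(3*150°))
= 125(cos 90° + i sin 90°)
= 125i


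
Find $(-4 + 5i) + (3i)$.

(-4 + 0) + (5 + 3)i = -4 + 8i


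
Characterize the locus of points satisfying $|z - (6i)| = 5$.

|z - z0| = r describes a circle centered at z0 with radius r
Here z0 = 6i and r = 5
Locus: Circle centered at (0, 6) with radius 5


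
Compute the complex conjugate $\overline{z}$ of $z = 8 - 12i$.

If z = a + bi, then conjugate(z) = a - bi
conjugate(8 - 12i) = 8 + 12i


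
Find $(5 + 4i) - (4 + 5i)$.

(5 - 4) + (4 - 5)i = 1 - i


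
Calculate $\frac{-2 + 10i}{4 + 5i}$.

Multiply numerator and denominator by conjugate (4 - 5i):
= (-2 + 10i)(4 - 5i) / (4^2 + 5^2)
= (42 + 50i) / 41
= 42/41 + (50/41)i


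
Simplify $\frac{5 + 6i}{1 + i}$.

Multiply numerator and denominator by conjugate (1 - i):
= (5 + 6i)(1 - i) / (1^2 + 1^2)
= (11 + i) / 2
= 11/2 + (1/2)i


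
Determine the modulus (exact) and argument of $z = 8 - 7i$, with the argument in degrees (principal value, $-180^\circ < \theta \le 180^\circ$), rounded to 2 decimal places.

|z| = sqrt(8^2 + (-7)^2) = sqrt(113)
arg(z) = arctan(b/a) = arctan(-7/8) (quadrant-adjusted) = -41.19°


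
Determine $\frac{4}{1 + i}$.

Multiply numerator and denominator by conjugate (1 - i):
= (4)(1 - i) / (1^2 + 1^2)
= (4 - 4i) / 2
= 2 - 2i


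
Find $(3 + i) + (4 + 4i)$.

(3 + 4) + (1 + 4)i = 7 + 5i


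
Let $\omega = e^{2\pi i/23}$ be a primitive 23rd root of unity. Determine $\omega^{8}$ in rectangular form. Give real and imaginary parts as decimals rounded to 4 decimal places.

ω^8 = e^(2πi·8/23) = e^(i·16π/23)
= cos(16π/23) + i sin(16π/23)
= -0.5767 + 0.8170i


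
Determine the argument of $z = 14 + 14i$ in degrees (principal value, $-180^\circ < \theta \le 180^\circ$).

θ = arctan(b/a) = arctan(14/14) (quadrant-adjusted) = 45°


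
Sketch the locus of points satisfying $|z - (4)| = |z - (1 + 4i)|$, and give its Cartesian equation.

|z - z1| = |z - z2| means z is equidistant from z1 and z2,
i.e. the perpendicular bisector of the segment from (4, 0) to (1, 4) (midpoint (5/2, 2)).
With z = x + yi, square both sides:
(x - 4)^2 + (y - 0)^2 = (x - 1)^2 + (y - 4)^2
The x^2 and y^2 terms cancel: -6x + 8y = 17 - 16 = 1
Simplify: 6x - 8y = -1
Locus: Perpendicular bisector of the segment from (4, 0) to (1, 4): the line 6x - 8y = -1


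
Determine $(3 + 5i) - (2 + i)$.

(3 - 2) + (5 - 1)i = 1 + 4i


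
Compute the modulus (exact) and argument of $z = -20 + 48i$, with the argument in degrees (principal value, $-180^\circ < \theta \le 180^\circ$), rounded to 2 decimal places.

|z| = sqrt((-20)^2 + 48^2) = 52
arg(z) = arctan(b/a) = arctan(48/-20) (quadrant-adjusted) = 112.62°


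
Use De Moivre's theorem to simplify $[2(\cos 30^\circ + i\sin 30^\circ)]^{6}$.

By De Moivre: z^n = r^n(cos(nθ) + i sin(nθ))
= 2^6(cos(6*30°) + i sin(6*30°))
= 64(cos 180° + i sin 180°)
= -64


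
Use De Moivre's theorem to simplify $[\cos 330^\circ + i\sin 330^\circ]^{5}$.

By De Moivre: z^n = r^n(cos(nθ) + i sin(nθ))
= 1^5(cos(5*330°) + i sin(5*330°))
= 1(cos 210° + i sin 210°)
= -sqrt(3)/2 - (1/2)i


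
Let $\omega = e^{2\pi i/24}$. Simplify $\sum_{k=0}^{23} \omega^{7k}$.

Let ζ = ω^7 = e^(2πi·7/24). Since 24 ∤ 7, ζ ≠ 1.
Sum = Σ_{k=0}^{23} ζ^k = (ζ^24 - 1)/(ζ - 1) = (ω^{7·24} - 1)/(ζ - 1) = (1 - 1)/(ζ - 1) = 0


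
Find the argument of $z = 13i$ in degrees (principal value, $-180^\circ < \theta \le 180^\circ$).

a = 0 and b > 0, so z lies on the positive imaginary axis: θ = 90°


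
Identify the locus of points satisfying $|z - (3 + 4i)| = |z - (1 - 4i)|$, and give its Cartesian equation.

|z - z1| = |z - z2| means z is equidistant from z1 and z2,
i.e. the perpendicular bisector of the segment from (3, 4) to (1, -4) (midpoint (2, 0)).
With z = x + yi, square both sides:
(x - 3)^2 + (y - 4)^2 = (x - 1)^2 + (y - (-4))^2
The x^2 and y^2 terms cancel: -4x + (-16)y = 17 - 25 = -8
Simplify: x + 4y = 2
Locus: Perpendicular bisector of the segment from (3, 4) to (1, -4): the line x + 4y = 2


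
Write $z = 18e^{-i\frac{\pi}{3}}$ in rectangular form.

a = r cos θ = 18 * 1/2 = 9
b = r sin θ = 18 * -sqrt(3)/2 = -9*sqrt(3)
z = 9 - 9*sqrt(3)i


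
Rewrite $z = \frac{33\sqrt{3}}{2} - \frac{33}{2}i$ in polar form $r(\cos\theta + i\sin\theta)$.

r = |z| = sqrt(a^2 + b^2) = sqrt((33*sqrt(3)/2)^2 + (-33/2)^2) = sqrt(3267/4 + 1089/4) = sqrt(1089) = 33
θ = arctan(b/a) = arctan(-16.5/28.5788) (quadrant-adjusted) = 330°
z = 33(cos 330° + i sin 330°)


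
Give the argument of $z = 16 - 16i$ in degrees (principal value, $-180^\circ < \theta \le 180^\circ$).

θ = arctan(b/a) = arctan(-16/16) (quadrant-adjusted) = -45°


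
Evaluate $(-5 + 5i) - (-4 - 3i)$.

(-5 - (-4)) + (5 - (-3))i = -1 + 8i


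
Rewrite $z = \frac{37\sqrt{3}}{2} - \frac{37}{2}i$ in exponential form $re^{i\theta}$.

r = |z| = sqrt((37*sqrt(3)/2)^2 + (-37/2)^2) = sqrt(4107/4 + 1369/4) = sqrt(1369) = 37
θ = arctan(b/a) = arctan(-18.5/32.0429) (quadrant-adjusted) = -30° = -π/6
z = 37e^(-i*π/6)


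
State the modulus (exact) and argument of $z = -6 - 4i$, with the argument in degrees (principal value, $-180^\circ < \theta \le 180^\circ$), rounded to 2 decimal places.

|z| = sqrt((-6)^2 + (-4)^2) = sqrt(52)
arg(z) = arctan(b/a) = arctan(-4/-6) (quadrant-adjusted) = -146.31°


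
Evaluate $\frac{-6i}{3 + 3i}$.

Multiply numerator and denominator by conjugate (3 - 3i):
= (-6i)(3 - 3i) / (3^2 + 3^2)
= (-18 - 18i) / 18
= -1 - i


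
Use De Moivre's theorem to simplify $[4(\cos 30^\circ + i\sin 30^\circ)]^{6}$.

By De Moivre: z^n = r^n(cos(nθ) + i sin(nθ))
= 4^6(cos(6*30°) + i sin(6*30°))
= 4096(cos 180° + i sin 180°)
= -4096


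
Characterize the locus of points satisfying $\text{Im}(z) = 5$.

Im(z) = y where z = x + yi; the equation y = 5 is satisfied by all points with that y-coordinate
Locus: Horizontal line y = 5


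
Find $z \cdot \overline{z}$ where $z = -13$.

z * conjugate(z) = |z|^2 = a^2 + b^2
= (-13)^2 + 0^2 = 169


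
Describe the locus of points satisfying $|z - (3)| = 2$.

|z - z0| = r describes a circle centered at z0 with radius r
Here z0 = 3 and r = 2
Locus: Circle centered at (3, 0) with radius 2


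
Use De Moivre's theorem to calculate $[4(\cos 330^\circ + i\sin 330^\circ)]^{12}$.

By De Moivre: z^n = r^n(cos(nθ) + i sin(nθ))
= 4^12(cos(12*330°) + i sin(12*330°))
= 16777216(cos 0° + i sin 0°)
= 16777216


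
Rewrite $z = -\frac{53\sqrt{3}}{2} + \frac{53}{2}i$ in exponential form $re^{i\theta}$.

r = |z| = sqrt((-53*sqrt(3)/2)^2 + (53/2)^2) = sqrt(8427/4 + 2809/4) = sqrt(2809) = 53
θ = arctan(b/a) = arctan(26.5/-45.8993) (quadrant-adjusted) = 150° = 5π/6
z = 53e^(i*5π/6)


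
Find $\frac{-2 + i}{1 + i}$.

Multiply numerator and denominator by conjugate (1 - i):
= (-2 + i)(1 - i) / (1^2 + 1^2)
= (-1 + 3i) / 2
= -1/2 + (3/2)i


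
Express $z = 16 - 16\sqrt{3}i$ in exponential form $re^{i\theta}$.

r = |z| = sqrt((16)^2 + (-16*sqrt(3))^2) = sqrt(256 + 768) = sqrt(1024) = 32
θ = arctan(b/a) = arctan(-27.7128/16) (quadrant-adjusted) = -60° = -π/3
z = 32e^(-i*π/3)


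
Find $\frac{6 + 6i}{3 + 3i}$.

Multiply numerator and denominator by conjugate (3 - 3i):
= (6 + 6i)(3 - 3i) / (3^2 + 3^2)
= (36) / 18
= 2


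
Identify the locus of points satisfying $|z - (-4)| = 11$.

|z - z0| = r describes a circle centered at z0 with radius r
Here z0 = -4 and r = 11
Locus: Circle centered at (-4, 0) with radius 11


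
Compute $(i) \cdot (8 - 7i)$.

(a1*a2 - b1*b2) + (a1*b2 + b1*a2)i
= (0 - (-7)) + (0 + 8)i
= 7 + 8i


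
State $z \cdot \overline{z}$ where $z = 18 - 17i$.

z * conjugate(z) = |z|^2 = a^2 + b^2
= 18^2 + (-17)^2 = 613


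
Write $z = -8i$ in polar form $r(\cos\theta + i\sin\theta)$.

r = |z| = sqrt(a^2 + b^2) = sqrt((0)^2 + (-8)^2) = sqrt(0 + 64) = sqrt(64) = 8
a = 0 and b < 0, so z lies on the negative imaginary axis: θ = 270°
z = 8(cos 270° + i sin 270°)


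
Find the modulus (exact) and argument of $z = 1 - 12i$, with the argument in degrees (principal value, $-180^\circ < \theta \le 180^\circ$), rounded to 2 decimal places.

|z| = sqrt(1^2 + (-12)^2) = sqrt(145)
arg(z) = arctan(b/a) = arctan(-12/1) (quadrant-adjusted) = -85.24°


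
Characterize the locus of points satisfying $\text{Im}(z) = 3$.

Im(z) = y where z = x + yi; the equation y = 3 is satisfied by all points with that y-coordinate
Locus: Horizontal line y = 3


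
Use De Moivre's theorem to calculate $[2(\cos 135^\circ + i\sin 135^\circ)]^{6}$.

By De Moivre: z^n = r^n(cos(nθ) + i sin(nθ))
= 2^6(cos(6*135°) + i sin(6*135°))
= 64(cos 90° + i sin 90°)
= 64i


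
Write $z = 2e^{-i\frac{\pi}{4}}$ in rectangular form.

a = r cos θ = 2 * sqrt(2)/2 = sqrt(2)
b = r sin θ = 2 * -sqrt(2)/2 = -sqrt(2)
z = sqrt(2) - sqrt(2)i


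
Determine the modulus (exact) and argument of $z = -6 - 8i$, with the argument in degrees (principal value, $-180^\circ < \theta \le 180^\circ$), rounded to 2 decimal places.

|z| = sqrt((-6)^2 + (-8)^2) = 10
arg(z) = arctan(b/a) = arctan(-8/-6) (quadrant-adjusted) = -126.87°


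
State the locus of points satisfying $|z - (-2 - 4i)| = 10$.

|z - z0| = r describes a circle centered at z0 with radius r
Here z0 = -2 - 4i and r = 10
Locus: Circle centered at (-2, -4) with radius 10


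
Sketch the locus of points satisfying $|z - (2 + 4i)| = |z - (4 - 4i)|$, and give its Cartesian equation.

|z - z1| = |z - z2| means z is equidistant from z1 and z2,
i.e. the perpendicular bisector of the segment from (2, 4) to (4, -4) (midpoint (3, 0)).
With z = x + yi, square both sides:
(x - 2)^2 + (y - 4)^2 = (x - 4)^2 + (y - (-4))^2
The x^2 and y^2 terms cancel: 4x + (-16)y = 32 - 20 = 12
Simplify: x - 4y = 3
Locus: Perpendicular bisector of the segment from (2, 4) to (4, -4): the line x - 4y = 3


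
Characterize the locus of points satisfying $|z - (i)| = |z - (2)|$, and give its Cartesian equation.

|z - z1| = |z - z2| means z is equidistant from z1 and z2,
i.e. the perpendicular bisector of the segment from (0, 1) to (2, 0) (midpoint (1, 1/2)).
With z = x + yi, square both sides:
(x - 0)^2 + (y - 1)^2 = (x - 2)^2 + (y - 0)^2
The x^2 and y^2 terms cancel: 4x + (-2)y = 4 - 1 = 3
Simplify: 4x - 2y = 3
Locus: Perpendicular bisector of the segment from (0, 1) to (2, 0): the line 4x - 2y = 3


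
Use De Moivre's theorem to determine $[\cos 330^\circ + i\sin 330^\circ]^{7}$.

By De Moivre: z^n = r^n(cos(nθ) + i sin(nθ))
= 1^7(cos(7*330°) + i sin(7*330°))
= 1(cos 150° + i sin 150°)
= -sqrt(3)/2 + (1/2)i


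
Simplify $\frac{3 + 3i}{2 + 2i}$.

Multiply numerator and denominator by conjugate (2 - 2i):
= (3 + 3i)(2 - 2i) / (2^2 + 2^2)
= (12) / 8
Divide through by 4: (3) / 2
= 3/2


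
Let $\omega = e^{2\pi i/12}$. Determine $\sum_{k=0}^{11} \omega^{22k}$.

Let ζ = ω^22 = e^(2πi·22/12). Since 12 ∤ 22, ζ ≠ 1.
Sum = Σ_{k=0}^{11} ζ^k = (ζ^12 - 1)/(ζ - 1) = (ω^{22·12} - 1)/(ζ - 1) = (1 - 1)/(ζ - 1) = 0


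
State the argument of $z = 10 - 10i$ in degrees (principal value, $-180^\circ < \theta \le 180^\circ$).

θ = arctan(b/a) = arctan(-10/10) (quadrant-adjusted) = -45°


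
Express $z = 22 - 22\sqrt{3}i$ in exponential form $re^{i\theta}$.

r = |z| = sqrt((22)^2 + (-22*sqrt(3))^2) = sqrt(484 + 1452) = sqrt(1936) = 44
θ = arctan(b/a) = arctan(-38.1051/22) (quadrant-adjusted) = -60° = -π/3
z = 44e^(-i*π/3)


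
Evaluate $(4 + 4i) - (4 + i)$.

(4 - 4) + (4 - 1)i = 3i


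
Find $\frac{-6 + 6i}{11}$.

Divisor is real, so divide each part by 11:
= -6/11 + (6/11)i


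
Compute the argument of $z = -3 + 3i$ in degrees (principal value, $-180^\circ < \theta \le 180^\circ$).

θ = arctan(b/a) = arctan(3/-3) (quadrant-adjusted) = 135°


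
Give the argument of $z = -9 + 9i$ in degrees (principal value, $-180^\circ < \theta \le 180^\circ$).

θ = arctan(b/a) = arctan(9/-9) (quadrant-adjusted) = 135°


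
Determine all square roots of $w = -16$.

|w| = 16, arg(w) = 180°
Root modulus = 16^(1/2) = 4
Root arguments: θ_k = (180° + 360°k)/2 for k = 0, 1, ..., 1
Roots: 4i, -4i


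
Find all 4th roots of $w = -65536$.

|w| = 65536, arg(w) = 180°
Root modulus = 65536^(1/4) = 16
Root arguments: θ_k = (180° + 360°k)/4 for k = 0, 1, ..., 3
Roots: 8*sqrt(2) + 8*sqrt(2)i, -8*sqrt(2) + 8*sqrt(2)i, -8*sqrt(2) - 8*sqrt(2)i, 8*sqrt(2) - 8*sqrt(2)i


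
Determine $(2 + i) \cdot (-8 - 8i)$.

(a1*a2 - b1*b2) + (a1*b2 + b1*a2)i
= (-16 - (-8)) + (-16 + (-8))i
= -8 - 24i


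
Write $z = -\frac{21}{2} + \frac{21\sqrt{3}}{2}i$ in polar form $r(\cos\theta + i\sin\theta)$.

r = |z| = sqrt(a^2 + b^2) = sqrt((-21/2)^2 + (21*sqrt(3)/2)^2) = sqrt(441/4 + 1323/4) = sqrt(441) = 21
θ = arctan(b/a) = arctan(18.1865/-10.5) (quadrant-adjusted) = 120°
z = 21(cos 120° + i sin 120°)


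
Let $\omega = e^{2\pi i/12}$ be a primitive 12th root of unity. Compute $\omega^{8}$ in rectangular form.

ω^8 = e^(2πi·8/12) = e^(i·4π/3)
= cos(4π/3) + i sin(4π/3)
= -1/2 - (sqrt(3)/2)i


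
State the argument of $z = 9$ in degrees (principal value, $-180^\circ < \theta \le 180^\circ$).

b = 0 and a > 0, so z lies on the positive real axis: θ = 0°


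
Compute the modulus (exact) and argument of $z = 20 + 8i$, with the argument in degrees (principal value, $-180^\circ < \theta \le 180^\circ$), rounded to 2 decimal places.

|z| = sqrt(20^2 + 8^2) = sqrt(464)
arg(z) = arctan(b/a) = arctan(8/20) (quadrant-adjusted) = 21.80°


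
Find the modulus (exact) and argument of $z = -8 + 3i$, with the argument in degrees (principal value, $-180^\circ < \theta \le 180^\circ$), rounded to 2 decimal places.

|z| = sqrt((-8)^2 + 3^2) = sqrt(73)
arg(z) = arctan(b/a) = arctan(3/-8) (quadrant-adjusted) = 159.44°


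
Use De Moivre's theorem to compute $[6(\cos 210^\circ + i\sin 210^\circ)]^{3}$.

By De Moivre: z^n = r^n(cos(nθ) + i sin(nθ))
= 6^3(cos(3*210°) + i sin(3*210°))
= 216(cos 270° + i sin 270°)
= -216i


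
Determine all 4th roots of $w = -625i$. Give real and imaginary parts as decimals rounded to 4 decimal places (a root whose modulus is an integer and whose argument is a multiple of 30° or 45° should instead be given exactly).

|w| = 625, arg(w) = 270°
Root modulus = 625^(1/4) = 5
Root arguments: θ_k = (270° + 360°k)/4 for k = 0, 1, ..., 3
Compute each root as (root modulus)(cos θ_k + i sin θ_k) using full-precision intermediates, then round to 4 decimal places.
Roots: 1.9134 + 4.6194i, -4.6194 + 1.9134i, -1.9134 - 4.6194i, 4.6194 - 1.9134i


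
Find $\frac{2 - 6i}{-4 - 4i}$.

Multiply numerator and denominator by conjugate (-4 + 4i):
= (2 - 6i)(-4 + 4i) / ((-4)^2 + (-4)^2)
= (16 + 32i) / 32
Divide through by 16: (1 + 2i) / 2
= 1/2 + i


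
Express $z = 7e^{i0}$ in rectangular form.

a = r cos θ = 7 * 1 = 7
b = r sin θ = 7 * 0 = 0
z = 7


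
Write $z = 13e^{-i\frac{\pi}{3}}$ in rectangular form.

a = r cos θ = 13 * 1/2 = 13/2
b = r sin θ = 13 * -sqrt(3)/2 = -13*sqrt(3)/2
z = 13/2 - (13*sqrt(3)/2)i


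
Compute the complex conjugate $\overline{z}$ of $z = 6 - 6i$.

If z = a + bi, then conjugate(z) = a - bi
conjugate(6 - 6i) = 6 + 6i


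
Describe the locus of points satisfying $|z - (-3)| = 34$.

|z - z0| = r describes a circle centered at z0 with radius r
Here z0 = -3 and r = 34
Locus: Circle centered at (-3, 0) with radius 34


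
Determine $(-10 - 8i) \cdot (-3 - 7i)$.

(a1*a2 - b1*b2) + (a1*b2 + b1*a2)i
= (30 - 56) + (70 + 24)i
= -26 + 94i


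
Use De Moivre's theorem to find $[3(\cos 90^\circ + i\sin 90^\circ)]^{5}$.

By De Moivre: z^n = r^n(cos(nθ) + i sin(nθ))
= 3^5(cos(5*90°) + i sin(5*90°))
= 243(cos 90° + i sin 90°)
= 243i


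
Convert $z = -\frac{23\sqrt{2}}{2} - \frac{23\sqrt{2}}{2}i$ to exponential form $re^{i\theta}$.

r = |z| = sqrt((-23*sqrt(2)/2)^2 + (-23*sqrt(2)/2)^2) = sqrt(529/2 + 529/2) = sqrt(529) = 23
θ = arctan(b/a) = arctan(-16.2635/-16.2635) (quadrant-adjusted) = -135° = -3π/4
z = 23e^(-i*3π/4)


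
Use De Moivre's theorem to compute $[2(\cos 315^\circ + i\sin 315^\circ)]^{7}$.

By De Moivre: z^n = r^n(cos(nθ) + i sin(nθ))
= 2^7(cos(7*315°) + i sin(7*315°))
= 128(cos 45° + i sin 45°)
= 64*sqrt(2) + 64*sqrt(2)i


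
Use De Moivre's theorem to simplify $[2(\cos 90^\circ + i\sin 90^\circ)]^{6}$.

By De Moivre: z^n = r^n(cos(nθ) + i sin(nθ))
= 2^6(cos(6*90°) + i sin(6*90°))
= 64(cos 180° + i sin 180°)
= -64


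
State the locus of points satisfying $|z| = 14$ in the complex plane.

|z| = 14 means sqrt(x^2 + y^2) = 14
This is a circle of radius 14 centered at the origin


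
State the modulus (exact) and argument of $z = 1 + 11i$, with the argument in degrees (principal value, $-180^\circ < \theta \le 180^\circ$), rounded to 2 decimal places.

|z| = sqrt(1^2 + 11^2) = sqrt(122)
arg(z) = arctan(b/a) = arctan(11/1) (quadrant-adjusted) = 84.81°


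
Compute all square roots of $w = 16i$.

|w| = 16, arg(w) = 90°
Root modulus = 16^(1/2) = 4
Root arguments: θ_k = (90° + 360°k)/2 for k = 0, 1, ..., 1
Roots: 2*sqrt(2) + 2*sqrt(2)i, -2*sqrt(2) - 2*sqrt(2)i


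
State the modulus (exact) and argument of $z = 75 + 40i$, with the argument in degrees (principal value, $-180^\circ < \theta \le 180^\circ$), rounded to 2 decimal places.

|z| = sqrt(75^2 + 40^2) = 85
arg(z) = arctan(b/a) = arctan(40/75) (quadrant-adjusted) = 28.07°


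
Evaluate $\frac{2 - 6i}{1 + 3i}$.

Multiply numerator and denominator by conjugate (1 - 3i):
= (2 - 6i)(1 - 3i) / (1^2 + 3^2)
= (-16 - 12i) / 10
Divide through by 2: (-8 - 6i) / 5
= -8/5 - (6/5)i


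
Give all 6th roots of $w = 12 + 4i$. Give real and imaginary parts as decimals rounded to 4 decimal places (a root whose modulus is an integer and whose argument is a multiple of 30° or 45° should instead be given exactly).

|w| = sqrt(160) ≈ 12.649111, arg(w) ≈ 18.434949°
Root modulus = sqrt(160)^(1/6) ≈ 1.526429
Root arguments: θ_k = (arg(w) + 360°k)/6 for k = 0, 1, ..., 5
Compute each root as (root modulus)(cos θ_k + i sin θ_k) using full-precision intermediates, then round to 4 decimal places.
Roots: 1.5242 + 0.0818i, 0.6913 + 1.3609i, -0.8330 + 1.2791i, -1.5242 - 0.0818i, -0.6913 - 1.3609i, 0.8330 - 1.2791i


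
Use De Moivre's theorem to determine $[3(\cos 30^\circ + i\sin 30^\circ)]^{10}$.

By De Moivre: z^n = r^n(cos(nθ) + i sin(nθ))
= 3^10(cos(10*30°) + i sin(10*30°))
= 59049(cos 300° + i sin 300°)
= 59049/2 - (59049*sqrt(3)/2)i


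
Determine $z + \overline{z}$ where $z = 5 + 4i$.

z + conjugate(z) = (a + bi) + (a - bi) = 2a
= 2 * 5 = 10


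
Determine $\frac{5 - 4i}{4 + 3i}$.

Multiply numerator and denominator by conjugate (4 - 3i):
= (5 - 4i)(4 - 3i) / (4^2 + 3^2)
= (8 - 31i) / 25
= 8/25 - (31/25)i


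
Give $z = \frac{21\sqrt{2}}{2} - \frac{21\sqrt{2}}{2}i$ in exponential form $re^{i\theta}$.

r = |z| = sqrt((21*sqrt(2)/2)^2 + (-21*sqrt(2)/2)^2) = sqrt(441/2 + 441/2) = sqrt(441) = 21
θ = arctan(b/a) = arctan(-14.8492/14.8492) (quadrant-adjusted) = -45° = -π/4
z = 21e^(-i*π/4)


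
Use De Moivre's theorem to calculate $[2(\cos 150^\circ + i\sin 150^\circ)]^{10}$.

By De Moivre: z^n = r^n(cos(nθ) + i sin(nθ))
= 2^10(cos(10*150°) + i sin(10*150°))
= 1024(cos 60° + i sin 60°)
= 512 + 512*sqrt(3)i


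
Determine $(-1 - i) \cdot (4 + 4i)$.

(a1*a2 - b1*b2) + (a1*b2 + b1*a2)i
= (-4 - (-4)) + (-4 + (-4))i
= -8i


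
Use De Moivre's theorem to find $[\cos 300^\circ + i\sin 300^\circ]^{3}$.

By De Moivre: z^n = r^n(cos(nθ) + i sin(nθ))
= 1^3(cos(3*300°) + i sin(3*300°))
= 1(cos 180° + i sin 180°)
= -1


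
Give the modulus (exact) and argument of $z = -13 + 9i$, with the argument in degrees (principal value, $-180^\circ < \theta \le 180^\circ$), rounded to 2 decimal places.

|z| = sqrt((-13)^2 + 9^2) = sqrt(250)
arg(z) = arctan(b/a) = arctan(9/-13) (quadrant-adjusted) = 145.30°


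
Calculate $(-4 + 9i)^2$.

(a + bi)^2 = a^2 - b^2 + 2abi
= (-4)^2 - 9^2 + 2*(-4)*9i
= -65 - 72i


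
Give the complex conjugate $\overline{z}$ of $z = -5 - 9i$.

If z = a + bi, then conjugate(z) = a - bi
conjugate(-5 - 9i) = -5 + 9i


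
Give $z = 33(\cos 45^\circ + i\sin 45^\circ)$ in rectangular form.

a = r cos θ = 33 * sqrt(2)/2 = 33*sqrt(2)/2
b = r sin θ = 33 * sqrt(2)/2 = 33*sqrt(2)/2
z = 33*sqrt(2)/2 + (33*sqrt(2)/2)i


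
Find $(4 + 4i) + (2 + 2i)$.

(4 + 2) + (4 + 2)i = 6 + 6i


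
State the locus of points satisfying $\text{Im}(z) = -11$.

Im(z) = y where z = x + yi; the equation y = -11 is satisfied by all points with that y-coordinate
Locus: Horizontal line y = -11


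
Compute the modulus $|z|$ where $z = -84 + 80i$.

|z| = sqrt(a^2 + b^2) = sqrt((-84)^2 + 80^2) = sqrt(13456) = 116


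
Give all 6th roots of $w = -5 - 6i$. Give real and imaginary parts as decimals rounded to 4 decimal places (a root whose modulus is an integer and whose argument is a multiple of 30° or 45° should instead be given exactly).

|w| = sqrt(61) ≈ 7.810250, arg(w) ≈ 230.194429°
Root modulus = sqrt(61)^(1/6) ≈ 1.408567
Root arguments: θ_k = (arg(w) + 360°k)/6 for k = 0, 1, ..., 5
Compute each root as (root modulus)(cos θ_k + i sin θ_k) using full-precision intermediates, then round to 4 decimal places.
Roots: 1.1044 + 0.8743i, -0.2049 + 1.3936i, -1.3093 + 0.5193i, -1.1044 - 0.8743i, 0.2049 - 1.3936i, 1.3093 - 0.5193i


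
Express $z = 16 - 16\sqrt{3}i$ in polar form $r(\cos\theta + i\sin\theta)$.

r = |z| = sqrt(a^2 + b^2) = sqrt((16)^2 + (-16*sqrt(3))^2) = sqrt(256 + 768) = sqrt(1024) = 32
θ = arctan(b/a) = arctan(-27.7128/16) (quadrant-adjusted) = 300°
z = 32(cos 300° + i sin 300°)


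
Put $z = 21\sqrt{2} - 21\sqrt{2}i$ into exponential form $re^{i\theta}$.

r = |z| = sqrt((21*sqrt(2))^2 + (-21*sqrt(2))^2) = sqrt(882 + 882) = sqrt(1764) = 42
θ = arctan(b/a) = arctan(-29.6985/29.6985) (quadrant-adjusted) = -45° = -π/4
z = 42e^(-i*π/4)


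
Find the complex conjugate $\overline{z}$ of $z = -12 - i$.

If z = a + bi, then conjugate(z) = a - bi
conjugate(-12 - i) = -12 + i


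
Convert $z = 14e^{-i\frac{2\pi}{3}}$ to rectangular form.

a = r cos θ = 14 * -1/2 = -7
b = r sin θ = 14 * -sqrt(3)/2 = -7*sqrt(3)
z = -7 - 7*sqrt(3)i


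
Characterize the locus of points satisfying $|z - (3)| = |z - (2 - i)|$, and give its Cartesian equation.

|z - z1| = |z - z2| means z is equidistant from z1 and z2,
i.e. the perpendicular bisector of the segment from (3, 0) to (2, -1) (midpoint (5/2, -1/2)).
With z = x + yi, square both sides:
(x - 3)^2 + (y - 0)^2 = (x - 2)^2 + (y - (-1))^2
The x^2 and y^2 terms cancel: -2x + (-2)y = 5 - 9 = -4
Simplify: x + y = 2
Locus: Perpendicular bisector of the segment from (3, 0) to (2, -1): the line x + y = 2


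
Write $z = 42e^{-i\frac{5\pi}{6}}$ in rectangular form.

a = r cos θ = 42 * -sqrt(3)/2 = -21*sqrt(3)
b = r sin θ = 42 * -1/2 = -21
z = -21*sqrt(3) - 21i


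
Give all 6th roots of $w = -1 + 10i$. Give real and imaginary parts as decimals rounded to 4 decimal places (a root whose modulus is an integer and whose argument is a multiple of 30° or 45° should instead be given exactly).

|w| = sqrt(101) ≈ 10.049876, arg(w) ≈ 95.710593°
Root modulus = sqrt(101)^(1/6) ≈ 1.469017
Root arguments: θ_k = (arg(w) + 360°k)/6 for k = 0, 1, ..., 5
Compute each root as (root modulus)(cos θ_k + i sin θ_k) using full-precision intermediates, then round to 4 decimal places.
Roots: 1.4125 + 0.4037i, 0.3566 + 1.4251i, -1.0559 + 1.0214i, -1.4125 - 0.4037i, -0.3566 - 1.4251i, 1.0559 - 1.0214i


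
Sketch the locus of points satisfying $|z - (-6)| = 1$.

|z - z0| = r describes a circle centered at z0 with radius r
Here z0 = -6 and r = 1
Locus: Circle centered at (-6, 0) with radius 1


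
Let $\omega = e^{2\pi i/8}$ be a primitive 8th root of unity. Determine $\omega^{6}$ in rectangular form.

ω^6 = e^(2πi·6/8) = e^(i·3π/2)
= cos(3π/2) + i sin(3π/2)
= -i


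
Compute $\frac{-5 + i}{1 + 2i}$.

Multiply numerator and denominator by conjugate (1 - 2i):
= (-5 + i)(1 - 2i) / (1^2 + 2^2)
= (-3 + 11i) / 5
= -3/5 + (11/5)i


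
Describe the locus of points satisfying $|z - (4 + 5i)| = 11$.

|z - z0| = r describes a circle centered at z0 with radius r
Here z0 = 4 + 5i and r = 11
Locus: Circle centered at (4, 5) with radius 11


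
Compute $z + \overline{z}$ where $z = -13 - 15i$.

z + conjugate(z) = (a + bi) + (a - bi) = 2a
= 2 * (-13) = -26


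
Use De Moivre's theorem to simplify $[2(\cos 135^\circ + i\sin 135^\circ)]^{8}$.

By De Moivre: z^n = r^n(cos(nθ) + i sin(nθ))
= 2^8(cos(8*135°) + i sin(8*135°))
= 256(cos 0° + i sin 0°)
= 256


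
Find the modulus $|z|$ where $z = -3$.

|z| = sqrt(a^2 + b^2) = sqrt((-3)^2 + 0^2) = sqrt(9) = 3


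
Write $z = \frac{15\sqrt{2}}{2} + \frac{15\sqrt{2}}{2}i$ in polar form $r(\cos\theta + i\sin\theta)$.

r = |z| = sqrt(a^2 + b^2) = sqrt((15*sqrt(2)/2)^2 + (15*sqrt(2)/2)^2) = sqrt(225/2 + 225/2) = sqrt(225) = 15
θ = arctan(b/a) = arctan(10.6066/10.6066) (quadrant-adjusted) = 45°
z = 15(cos 45° + i sin 45°)


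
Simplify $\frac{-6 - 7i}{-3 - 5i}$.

Multiply numerator and denominator by conjugate (-3 + 5i):
= (-6 - 7i)(-3 + 5i) / ((-3)^2 + (-5)^2)
= (53 - 9i) / 34
= 53/34 - (9/34)i


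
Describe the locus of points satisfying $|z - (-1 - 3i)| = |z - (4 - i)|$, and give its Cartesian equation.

|z - z1| = |z - z2| means z is equidistant from z1 and z2,
i.e. the perpendicular bisector of the segment from (-1, -3) to (4, -1) (midpoint (3/2, -2)).
With z = x + yi, square both sides:
(x - (-1))^2 + (y - (-3))^2 = (x - 4)^2 + (y - (-1))^2
The x^2 and y^2 terms cancel: 10x + 4y = 17 - 10 = 7
Simplify: 10x + 4y = 7
Locus: Perpendicular bisector of the segment from (-1, -3) to (4, -1): the line 10x + 4y = 7


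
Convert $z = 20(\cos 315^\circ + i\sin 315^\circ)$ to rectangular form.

a = r cos θ = 20 * sqrt(2)/2 = 10*sqrt(2)
b = r sin θ = 20 * -sqrt(2)/2 = -10*sqrt(2)
z = 10*sqrt(2) - 10*sqrt(2)i


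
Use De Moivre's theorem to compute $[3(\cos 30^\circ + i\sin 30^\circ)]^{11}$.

By De Moivre: z^n = r^n(cos(nθ) + i sin(nθ))
= 3^11(cos(11*30°) + i sin(11*30°))
= 177147(cos 330° + i sin 330°)
= 177147*sqrt(3)/2 - (177147/2)i


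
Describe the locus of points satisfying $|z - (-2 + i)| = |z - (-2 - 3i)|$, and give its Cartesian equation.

|z - z1| = |z - z2| means z is equidistant from z1 and z2,
i.e. the perpendicular bisector of the segment from (-2, 1) to (-2, -3) (midpoint (-2, -1)).
With z = x + yi, square both sides:
(x - (-2))^2 + (y - 1)^2 = (x - (-2))^2 + (y - (-3))^2
The x^2 and y^2 terms cancel: 0x + (-8)y = 13 - 5 = 8
Simplify: y = -1
Locus: Perpendicular bisector of the segment from (-2, 1) to (-2, -3): the line y = -1


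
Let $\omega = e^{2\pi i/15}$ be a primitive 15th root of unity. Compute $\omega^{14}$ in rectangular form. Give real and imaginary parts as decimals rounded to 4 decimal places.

ω^14 = e^(2πi·14/15) = e^(i·28π/15)
= cos(28π/15) + i sin(28π/15)
= 0.9135 - 0.4067i


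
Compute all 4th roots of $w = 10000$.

|w| = 10000, arg(w) = 0°
Root modulus = 10000^(1/4) = 10
Root arguments: θ_k = (0° + 360°k)/4 for k = 0, 1, ..., 3
Roots: 10, 10i, -10, -10i


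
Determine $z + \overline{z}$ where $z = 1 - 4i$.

z + conjugate(z) = (a + bi) + (a - bi) = 2a
= 2 * 1 = 2


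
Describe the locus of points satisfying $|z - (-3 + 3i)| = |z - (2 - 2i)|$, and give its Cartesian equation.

|z - z1| = |z - z2| means z is equidistant from z1 and z2,
i.e. the perpendicular bisector of the segment from (-3, 3) to (2, -2) (midpoint (-1/2, 1/2)).
With z = x + yi, square both sides:
(x - (-3))^2 + (y - 3)^2 = (x - 2)^2 + (y - (-2))^2
The x^2 and y^2 terms cancel: 10x + (-10)y = 8 - 18 = -10
Simplify: x - y = -1
Locus: Perpendicular bisector of the segment from (-3, 3) to (2, -2): the line x - y = -1


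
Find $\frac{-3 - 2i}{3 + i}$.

Multiply numerator and denominator by conjugate (3 - i):
= (-3 - 2i)(3 - i) / (3^2 + 1^2)
= (-11 - 3i) / 10
= -11/10 - (3/10)i


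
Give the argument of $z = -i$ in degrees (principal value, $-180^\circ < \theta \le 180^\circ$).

a = 0 and b < 0, so z lies on the negative imaginary axis: θ = -90°


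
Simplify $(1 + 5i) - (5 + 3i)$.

(1 - 5) + (5 - 3)i = -4 + 2i


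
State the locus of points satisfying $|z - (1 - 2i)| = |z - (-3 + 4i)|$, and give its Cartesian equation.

|z - z1| = |z - z2| means z is equidistant from z1 and z2,
i.e. the perpendicular bisector of the segment from (1, -2) to (-3, 4) (midpoint (-1, 1)).
With z = x + yi, square both sides:
(x - 1)^2 + (y - (-2))^2 = (x - (-3))^2 + (y - 4)^2
The x^2 and y^2 terms cancel: -8x + 12y = 25 - 5 = 20
Simplify: 2x - 3y = -5
Locus: Perpendicular bisector of the segment from (1, -2) to (-3, 4): the line 2x - 3y = -5


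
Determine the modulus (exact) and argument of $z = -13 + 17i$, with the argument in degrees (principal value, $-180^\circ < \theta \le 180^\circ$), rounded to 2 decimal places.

|z| = sqrt((-13)^2 + 17^2) = sqrt(458)
arg(z) = arctan(b/a) = arctan(17/-13) (quadrant-adjusted) = 127.41°


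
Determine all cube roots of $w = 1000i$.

|w| = 1000, arg(w) = 90°
Root modulus = 1000^(1/3) = 10
Root arguments: θ_k = (90° + 360°k)/3 for k = 0, 1, ..., 2
Roots: 5*sqrt(3) + 5i, -5*sqrt(3) + 5i, -10i


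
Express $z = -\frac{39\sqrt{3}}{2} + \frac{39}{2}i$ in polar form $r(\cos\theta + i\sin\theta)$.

r = |z| = sqrt(a^2 + b^2) = sqrt((-39*sqrt(3)/2)^2 + (39/2)^2) = sqrt(4563/4 + 1521/4) = sqrt(1521) = 39
θ = arctan(b/a) = arctan(19.5/-33.775) (quadrant-adjusted) = 150°
z = 39(cos 150° + i sin 150°)


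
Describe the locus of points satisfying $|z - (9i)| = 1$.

|z - z0| = r describes a circle centered at z0 with radius r
Here z0 = 9i and r = 1
Locus: Circle centered at (0, 9) with radius 1


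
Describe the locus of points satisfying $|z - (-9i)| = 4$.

|z - z0| = r describes a circle centered at z0 with radius r
Here z0 = -9i and r = 4
Locus: Circle centered at (0, -9) with radius 4


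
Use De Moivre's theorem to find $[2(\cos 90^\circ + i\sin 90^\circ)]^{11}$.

By De Moivre: z^n = r^n(cos(nθ) + i sin(nθ))
= 2^11(cos(11*90°) + i sin(11*90°))
= 2048(cos 270° + i sin 270°)
= -2048i


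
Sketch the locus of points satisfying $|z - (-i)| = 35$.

|z - z0| = r describes a circle centered at z0 with radius r
Here z0 = -i and r = 35
Locus: Circle centered at (0, -1) with radius 35


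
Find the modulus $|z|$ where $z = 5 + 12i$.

|z| = sqrt(a^2 + b^2) = sqrt(5^2 + 12^2) = sqrt(169) = 13


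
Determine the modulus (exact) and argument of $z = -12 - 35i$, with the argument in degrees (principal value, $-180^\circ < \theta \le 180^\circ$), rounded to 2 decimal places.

|z| = sqrt((-12)^2 + (-35)^2) = 37
arg(z) = arctan(b/a) = arctan(-35/-12) (quadrant-adjusted) = -108.92°


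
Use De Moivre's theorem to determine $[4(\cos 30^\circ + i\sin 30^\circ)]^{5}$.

By De Moivre: z^n = r^n(cos(nθ) + i sin(nθ))
= 4^5(cos(5*30°) + i sin(5*30°))
= 1024(cos 150° + i sin 150°)
= -512*sqrt(3) + 512i


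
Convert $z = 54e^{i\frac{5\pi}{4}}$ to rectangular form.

a = r cos θ = 54 * -sqrt(2)/2 = -27*sqrt(2)
b = r sin θ = 54 * -sqrt(2)/2 = -27*sqrt(2)
z = -27*sqrt(2) - 27*sqrt(2)i


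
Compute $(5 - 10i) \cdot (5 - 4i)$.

(a1*a2 - b1*b2) + (a1*b2 + b1*a2)i
= (25 - 40) + (-20 + (-50))i
= -15 - 70i


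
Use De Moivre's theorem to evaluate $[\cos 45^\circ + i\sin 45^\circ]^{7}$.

By De Moivre: z^n = r^n(cos(nθ) + i sin(nθ))
= 1^7(cos(7*45°) + i sin(7*45°))
= 1(cos 315° + i sin 315°)
= sqrt(2)/2 - (sqrt(2)/2)i


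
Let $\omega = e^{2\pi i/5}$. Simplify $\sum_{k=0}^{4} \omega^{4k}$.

Let ζ = ω^4 = e^(2πi·4/5). Since 5 ∤ 4, ζ ≠ 1.
Sum = Σ_{k=0}^{4} ζ^k = (ζ^5 - 1)/(ζ - 1) = (ω^{4·5} - 1)/(ζ - 1) = (1 - 1)/(ζ - 1) = 0


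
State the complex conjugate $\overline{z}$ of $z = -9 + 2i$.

If z = a + bi, then conjugate(z) = a - bi
conjugate(-9 + 2i) = -9 - 2i


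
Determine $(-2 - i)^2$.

(a + bi)^2 = a^2 - b^2 + 2abi
= (-2)^2 - (-1)^2 + 2*(-2)*(-1)i
= 3 + 4i


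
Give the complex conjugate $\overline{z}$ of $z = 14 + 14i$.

If z = a + bi, then conjugate(z) = a - bi
conjugate(14 + 14i) = 14 - 14i


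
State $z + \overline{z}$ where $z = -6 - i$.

z + conjugate(z) = (a + bi) + (a - bi) = 2a
= 2 * (-6) = -12


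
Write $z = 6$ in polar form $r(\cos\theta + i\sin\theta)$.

r = |z| = sqrt(a^2 + b^2) = sqrt((6)^2 + (0)^2) = sqrt(36 + 0) = sqrt(36) = 6
b = 0 and a > 0, so z lies on the positive real axis: θ = 0°
z = 6(cos 0° + i sin 0°)


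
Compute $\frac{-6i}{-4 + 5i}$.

Multiply numerator and denominator by conjugate (-4 - 5i):
= (-6i)(-4 - 5i) / ((-4)^2 + 5^2)
= (-30 + 24i) / 41
= -30/41 + (24/41)i


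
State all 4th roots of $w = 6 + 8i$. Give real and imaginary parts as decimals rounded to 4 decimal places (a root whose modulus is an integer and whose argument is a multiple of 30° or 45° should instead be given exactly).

|w| = 10, arg(w) ≈ 53.130102°
Root modulus = 10^(1/4) ≈ 1.778279
Root arguments: θ_k = (arg(w) + 360°k)/4 for k = 0, 1, ..., 3
Compute each root as (root modulus)(cos θ_k + i sin θ_k) using full-precision intermediates, then round to 4 decimal places.
Roots: 1.7307 + 0.4086i, -0.4086 + 1.7307i, -1.7307 - 0.4086i, 0.4086 - 1.7307i


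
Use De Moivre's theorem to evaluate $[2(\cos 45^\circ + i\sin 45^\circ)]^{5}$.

By De Moivre: z^n = r^n(cos(nθ) + i sin(nθ))
= 2^5(cos(5*45°) + i sin(5*45°))
= 32(cos 225° + i sin 225°)
= -16*sqrt(2) - 16*sqrt(2)i


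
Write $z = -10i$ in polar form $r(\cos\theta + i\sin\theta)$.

r = |z| = sqrt(a^2 + b^2) = sqrt((0)^2 + (-10)^2) = sqrt(0 + 100) = sqrt(100) = 10
a = 0 and b < 0, so z lies on the negative imaginary axis: θ = 270°
z = 10(cos 270° + i sin 270°)


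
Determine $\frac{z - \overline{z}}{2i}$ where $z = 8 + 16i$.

z - conjugate(z) = 2bi
(z - conjugate(z))/(2i) = 2bi/(2i) = b = 16


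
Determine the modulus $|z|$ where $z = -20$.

|z| = sqrt(a^2 + b^2) = sqrt((-20)^2 + 0^2) = sqrt(400) = 20


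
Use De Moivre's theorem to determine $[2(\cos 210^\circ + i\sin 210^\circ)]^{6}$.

By De Moivre: z^n = r^n(cos(nθ) + i sin(nθ))
= 2^6(cos(6*210°) + i sin(6*210°))
= 64(cos 180° + i sin 180°)
= -64


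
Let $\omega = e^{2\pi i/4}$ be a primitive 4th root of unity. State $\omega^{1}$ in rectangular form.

ω^1 = e^(2πi·1/4) = e^(i·1π/2)
= cos(1π/2) + i sin(1π/2)
= i


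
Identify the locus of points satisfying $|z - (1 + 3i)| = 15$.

|z - z0| = r describes a circle centered at z0 with radius r
Here z0 = 1 + 3i and r = 15
Locus: Circle centered at (1, 3) with radius 15


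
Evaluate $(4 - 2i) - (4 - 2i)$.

(4 - 4) + (-2 - (-2))i = 0


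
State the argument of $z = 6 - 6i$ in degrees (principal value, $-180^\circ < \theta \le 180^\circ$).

θ = arctan(b/a) = arctan(-6/6) (quadrant-adjusted) = -45°


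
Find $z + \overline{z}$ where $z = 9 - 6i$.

z + conjugate(z) = (a + bi) + (a - bi) = 2a
= 2 * 9 = 18


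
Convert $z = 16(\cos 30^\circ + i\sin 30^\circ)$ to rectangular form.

a = r cos θ = 16 * sqrt(3)/2 = 8*sqrt(3)
b = r sin θ = 16 * 1/2 = 8
z = 8*sqrt(3) + 8i


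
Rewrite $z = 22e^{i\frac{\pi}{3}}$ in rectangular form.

a = r cos θ = 22 * 1/2 = 11
b = r sin θ = 22 * sqrt(3)/2 = 11*sqrt(3)
z = 11 + 11*sqrt(3)i


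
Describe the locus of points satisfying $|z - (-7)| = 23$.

|z - z0| = r describes a circle centered at z0 with radius r
Here z0 = -7 and r = 23
Locus: Circle centered at (-7, 0) with radius 23


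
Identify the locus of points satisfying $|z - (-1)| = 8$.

|z - z0| = r describes a circle centered at z0 with radius r
Here z0 = -1 and r = 8
Locus: Circle centered at (-1, 0) with radius 8


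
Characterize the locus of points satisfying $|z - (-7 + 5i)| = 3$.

|z - z0| = r describes a circle centered at z0 with radius r
Here z0 = -7 + 5i and r = 3
Locus: Circle centered at (-7, 5) with radius 3


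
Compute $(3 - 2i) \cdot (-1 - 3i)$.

(a1*a2 - b1*b2) + (a1*b2 + b1*a2)i
= (-3 - 6) + (-9 + 2)i
= -9 - 7i


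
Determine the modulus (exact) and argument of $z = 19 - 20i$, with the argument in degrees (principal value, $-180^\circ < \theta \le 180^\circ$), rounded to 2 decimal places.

|z| = sqrt(19^2 + (-20)^2) = sqrt(761)
arg(z) = arctan(b/a) = arctan(-20/19) (quadrant-adjusted) = -46.47°


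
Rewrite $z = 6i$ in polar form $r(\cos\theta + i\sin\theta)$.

r = |z| = sqrt(a^2 + b^2) = sqrt((0)^2 + (6)^2) = sqrt(0 + 36) = sqrt(36) = 6
a = 0 and b > 0, so z lies on the positive imaginary axis: θ = 90°
z = 6(cos 90° + i sin 90°)


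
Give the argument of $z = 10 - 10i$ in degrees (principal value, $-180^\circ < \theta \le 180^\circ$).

θ = arctan(b/a) = arctan(-10/10) (quadrant-adjusted) = -45°


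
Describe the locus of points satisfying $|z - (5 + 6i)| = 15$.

|z - z0| = r describes a circle centered at z0 with radius r
Here z0 = 5 + 6i and r = 15
Locus: Circle centered at (5, 6) with radius 15
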